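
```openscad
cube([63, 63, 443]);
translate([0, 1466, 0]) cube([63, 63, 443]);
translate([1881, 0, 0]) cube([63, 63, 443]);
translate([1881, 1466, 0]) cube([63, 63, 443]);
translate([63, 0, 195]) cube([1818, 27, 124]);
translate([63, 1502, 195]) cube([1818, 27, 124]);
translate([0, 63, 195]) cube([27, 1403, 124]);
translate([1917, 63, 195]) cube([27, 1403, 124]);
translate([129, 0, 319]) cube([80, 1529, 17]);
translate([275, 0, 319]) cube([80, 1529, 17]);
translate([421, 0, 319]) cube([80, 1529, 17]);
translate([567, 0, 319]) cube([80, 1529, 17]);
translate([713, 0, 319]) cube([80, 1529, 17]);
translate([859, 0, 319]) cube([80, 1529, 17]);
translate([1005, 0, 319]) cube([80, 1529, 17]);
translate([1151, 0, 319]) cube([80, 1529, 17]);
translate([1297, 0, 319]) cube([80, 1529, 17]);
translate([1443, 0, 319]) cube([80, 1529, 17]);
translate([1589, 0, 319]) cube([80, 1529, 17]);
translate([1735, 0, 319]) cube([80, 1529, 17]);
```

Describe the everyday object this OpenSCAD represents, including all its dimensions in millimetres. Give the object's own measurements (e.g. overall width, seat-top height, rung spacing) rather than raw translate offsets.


A bed frame 1944 mm long (x) by 1529 mm wide (y). Four 63×63 mm corner posts, 443 mm tall, at the corners of the footprint. Four rails of 27 mm thickness and 124 mm height run between adjacent posts with their undersides at z = 195 mm, their outer faces flush with the outside of the frame (the two x-running rails run between the posts' inner faces; the two y-running rails run between the posts' inner faces). 12 slats, each 80 mm wide (x) and 17 mm thick, lie across the top of the two x-running rails, running the full 1529 mm width of the frame in y; along x they sit between the end posts with a 66 mm gap after the −x posts and between neighbouring slats and before the +x posts.


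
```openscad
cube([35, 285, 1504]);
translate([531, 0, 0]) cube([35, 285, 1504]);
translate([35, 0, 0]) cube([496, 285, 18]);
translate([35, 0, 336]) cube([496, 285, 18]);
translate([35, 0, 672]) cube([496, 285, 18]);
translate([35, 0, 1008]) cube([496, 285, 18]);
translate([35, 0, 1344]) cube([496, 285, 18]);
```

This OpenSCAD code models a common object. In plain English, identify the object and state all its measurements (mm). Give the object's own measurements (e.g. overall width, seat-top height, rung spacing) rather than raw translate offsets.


An open bookshelf. Two side panels, each 35 mm thick, 285 mm deep and 1504 mm tall, stand 566 mm apart (outside-to-outside). Between them sit 5 shelves, each 18 mm thick and 285 mm deep, spanning the full gap between the sides. The bottom shelf rests on the floor (its underside at z = 0) and the clear gap between one shelf's top and the next shelf's underside is 318 mm.


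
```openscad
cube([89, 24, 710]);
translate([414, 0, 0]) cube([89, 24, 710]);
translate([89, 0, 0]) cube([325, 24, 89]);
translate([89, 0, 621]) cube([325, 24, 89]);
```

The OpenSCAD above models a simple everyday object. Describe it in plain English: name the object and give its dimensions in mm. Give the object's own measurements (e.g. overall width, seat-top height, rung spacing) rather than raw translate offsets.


A rectangular picture frame lying in the x–z plane (depth along y). The opening is 325 mm wide (x) by 532 mm tall (z), surrounded by a border 89 mm wide on all four sides. The frame is 24 mm deep and is made of two full-height vertical stiles with two horizontal rails fitted between them.


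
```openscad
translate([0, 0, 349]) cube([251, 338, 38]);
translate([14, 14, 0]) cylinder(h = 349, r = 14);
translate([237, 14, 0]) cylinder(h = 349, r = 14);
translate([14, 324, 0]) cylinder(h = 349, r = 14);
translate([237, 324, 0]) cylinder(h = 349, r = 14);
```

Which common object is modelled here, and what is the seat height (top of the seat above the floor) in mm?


A stool. The seat height is 387 mm.

A 251×338×38 slab at z = 349 on four corner cylinders — a stool. The seat top is 349 + 38 = 387 mm.


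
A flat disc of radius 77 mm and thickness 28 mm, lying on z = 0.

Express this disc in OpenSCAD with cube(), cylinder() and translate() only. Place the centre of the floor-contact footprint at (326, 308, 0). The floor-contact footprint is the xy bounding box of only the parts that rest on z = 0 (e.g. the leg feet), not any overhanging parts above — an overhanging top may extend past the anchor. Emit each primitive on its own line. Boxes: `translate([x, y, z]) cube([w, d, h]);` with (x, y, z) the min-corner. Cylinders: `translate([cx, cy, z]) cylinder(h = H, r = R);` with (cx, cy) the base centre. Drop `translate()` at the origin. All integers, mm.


translate([326, 308, 0]) cylinder(h = 28, r = 77);


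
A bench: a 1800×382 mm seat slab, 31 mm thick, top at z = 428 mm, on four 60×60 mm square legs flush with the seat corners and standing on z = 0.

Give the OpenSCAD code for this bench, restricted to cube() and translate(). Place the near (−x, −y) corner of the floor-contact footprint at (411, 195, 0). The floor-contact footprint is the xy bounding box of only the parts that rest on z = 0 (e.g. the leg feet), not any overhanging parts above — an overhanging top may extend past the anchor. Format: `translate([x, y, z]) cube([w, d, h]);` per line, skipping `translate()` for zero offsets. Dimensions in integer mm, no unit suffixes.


translate([411, 195, 397]) cube([1800, 382, 31]);
translate([411, 195, 0]) cube([60, 60, 397]);
translate([411, 517, 0]) cube([60, 60, 397]);
translate([2151, 195, 0]) cube([60, 60, 397]);
translate([2151, 517, 0]) cube([60, 60, 397]);


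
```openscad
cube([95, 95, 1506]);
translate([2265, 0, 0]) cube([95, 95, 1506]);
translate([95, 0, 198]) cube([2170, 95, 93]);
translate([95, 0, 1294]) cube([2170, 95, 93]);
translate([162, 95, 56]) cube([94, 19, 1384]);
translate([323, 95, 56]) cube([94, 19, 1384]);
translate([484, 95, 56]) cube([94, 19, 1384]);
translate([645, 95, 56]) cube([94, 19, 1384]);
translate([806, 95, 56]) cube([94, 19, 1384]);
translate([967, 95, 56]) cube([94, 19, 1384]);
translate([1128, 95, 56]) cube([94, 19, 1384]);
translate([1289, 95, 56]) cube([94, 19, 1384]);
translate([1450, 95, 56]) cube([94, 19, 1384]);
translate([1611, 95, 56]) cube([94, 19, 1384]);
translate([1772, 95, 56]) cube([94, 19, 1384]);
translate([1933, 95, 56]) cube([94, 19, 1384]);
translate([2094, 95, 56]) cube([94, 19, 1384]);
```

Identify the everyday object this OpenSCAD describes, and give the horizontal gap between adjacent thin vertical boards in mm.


A fence section. The picket gap is 67 mm.

Two posts, two rails, 13 pickets — a fence section. Span 2170 mm holds 13 pickets of 94 mm with 14 equal gaps: ⌊(2170 − 13·94) / 14⌋ = 67 mm.


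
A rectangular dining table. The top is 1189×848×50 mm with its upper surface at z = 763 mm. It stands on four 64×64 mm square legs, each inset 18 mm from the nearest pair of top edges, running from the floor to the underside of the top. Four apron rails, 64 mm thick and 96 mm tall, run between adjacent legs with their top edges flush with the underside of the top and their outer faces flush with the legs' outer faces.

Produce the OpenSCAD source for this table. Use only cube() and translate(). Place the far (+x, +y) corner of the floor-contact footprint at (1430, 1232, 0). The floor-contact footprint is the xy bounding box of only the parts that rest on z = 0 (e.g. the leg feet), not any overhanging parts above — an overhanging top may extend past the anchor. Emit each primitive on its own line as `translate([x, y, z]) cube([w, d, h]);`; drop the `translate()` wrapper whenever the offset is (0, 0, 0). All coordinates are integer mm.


translate([259, 402, 713]) cube([1189, 848, 50]);
translate([277, 420, 0]) cube([64, 64, 713]);
translate([1366, 420, 0]) cube([64, 64, 713]);
translate([277, 1168, 0]) cube([64, 64, 713]);
translate([1366, 1168, 0]) cube([64, 64, 713]);
translate([341, 420, 617]) cube([1025, 64, 96]);
translate([341, 1168, 617]) cube([1025, 64, 96]);
translate([277, 484, 617]) cube([64, 684, 96]);
translate([1366, 484, 617]) cube([64, 684, 96]);


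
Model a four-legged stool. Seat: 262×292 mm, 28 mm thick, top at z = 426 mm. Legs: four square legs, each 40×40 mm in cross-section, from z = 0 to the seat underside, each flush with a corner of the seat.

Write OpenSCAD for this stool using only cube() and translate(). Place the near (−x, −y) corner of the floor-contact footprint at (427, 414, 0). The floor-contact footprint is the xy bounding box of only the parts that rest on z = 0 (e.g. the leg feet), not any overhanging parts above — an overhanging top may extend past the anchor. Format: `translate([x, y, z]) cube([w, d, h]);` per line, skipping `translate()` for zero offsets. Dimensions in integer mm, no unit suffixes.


translate([427, 414, 398]) cube([262, 292, 28]);
translate([427, 414, 0]) cube([40, 40, 398]);
translate([649, 414, 0]) cube([40, 40, 398]);
translate([427, 666, 0]) cube([40, 40, 398]);
translate([649, 666, 0]) cube([40, 40, 398]);


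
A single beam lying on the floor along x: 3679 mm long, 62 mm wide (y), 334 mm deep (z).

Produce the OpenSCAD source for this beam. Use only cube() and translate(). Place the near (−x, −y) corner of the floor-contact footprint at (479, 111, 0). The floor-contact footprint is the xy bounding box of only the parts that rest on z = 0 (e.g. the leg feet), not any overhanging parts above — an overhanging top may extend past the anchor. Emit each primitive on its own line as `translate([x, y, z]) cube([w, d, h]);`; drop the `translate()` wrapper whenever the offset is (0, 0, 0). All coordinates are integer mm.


translate([479, 111, 0]) cube([3679, 62, 334]);


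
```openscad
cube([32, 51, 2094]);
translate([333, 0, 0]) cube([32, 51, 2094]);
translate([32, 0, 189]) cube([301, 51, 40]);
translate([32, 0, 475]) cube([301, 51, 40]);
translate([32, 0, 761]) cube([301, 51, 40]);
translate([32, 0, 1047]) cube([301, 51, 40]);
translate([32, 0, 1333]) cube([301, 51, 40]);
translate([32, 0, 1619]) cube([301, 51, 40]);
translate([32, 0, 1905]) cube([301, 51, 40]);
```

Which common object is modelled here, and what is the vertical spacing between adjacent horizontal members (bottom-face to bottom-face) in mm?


A ladder. The rung spacing is 286 mm.

Two tall 32×51 posts with 7 short bars between them — a ladder. Adjacent rungs sit at z = 189 and z = 475, so the spacing is 475 − 189 = 286 mm.


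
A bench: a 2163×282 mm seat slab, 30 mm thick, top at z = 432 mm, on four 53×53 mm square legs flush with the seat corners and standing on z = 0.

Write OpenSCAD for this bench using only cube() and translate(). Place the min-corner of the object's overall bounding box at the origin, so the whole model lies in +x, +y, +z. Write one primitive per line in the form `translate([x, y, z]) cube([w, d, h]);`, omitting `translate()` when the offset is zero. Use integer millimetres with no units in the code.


// leg_h = 432 − 30 = 402
translate([0, 0, 402]) cube([2163, 282, 30]);
cube([53, 53, 402]);
translate([0, 229, 0]) cube([53, 53, 402]);
translate([2110, 0, 0]) cube([53, 53, 402]);
translate([2110, 229, 0]) cube([53, 53, 402]);


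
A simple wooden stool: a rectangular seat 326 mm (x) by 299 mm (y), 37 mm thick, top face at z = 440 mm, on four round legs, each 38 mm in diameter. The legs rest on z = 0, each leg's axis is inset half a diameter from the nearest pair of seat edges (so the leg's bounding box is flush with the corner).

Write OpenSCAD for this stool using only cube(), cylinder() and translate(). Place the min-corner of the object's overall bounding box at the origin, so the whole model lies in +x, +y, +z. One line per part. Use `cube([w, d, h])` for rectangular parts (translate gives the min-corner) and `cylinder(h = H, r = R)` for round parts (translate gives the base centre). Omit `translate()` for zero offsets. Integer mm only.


// leg_h = 440 - 37 = 403
translate([0, 0, 403]) cube([326, 299, 37]);
translate([19, 19, 0]) cylinder(h = 403, r = 19);
translate([307, 19, 0]) cylinder(h = 403, r = 19);
translate([19, 280, 0]) cylinder(h = 403, r = 19);
translate([307, 280, 0]) cylinder(h = 403, r = 19);


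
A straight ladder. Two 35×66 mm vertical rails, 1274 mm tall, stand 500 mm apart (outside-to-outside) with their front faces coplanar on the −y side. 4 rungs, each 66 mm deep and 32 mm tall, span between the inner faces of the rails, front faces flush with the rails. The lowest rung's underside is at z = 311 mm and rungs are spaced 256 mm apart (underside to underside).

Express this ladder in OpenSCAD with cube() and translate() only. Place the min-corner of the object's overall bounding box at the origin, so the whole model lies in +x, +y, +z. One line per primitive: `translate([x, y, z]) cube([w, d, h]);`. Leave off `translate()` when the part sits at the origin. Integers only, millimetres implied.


// rung span = 500 - 2*35 = 430
// rung[k] z = 311 + k*256
cube([35, 66, 1274]);
translate([465, 0, 0]) cube([35, 66, 1274]);
translate([35, 0, 311]) cube([430, 66, 32]);
translate([35, 0, 567]) cube([430, 66, 32]);
translate([35, 0, 823]) cube([430, 66, 32]);
translate([35, 0, 1079]) cube([430, 66, 32]);


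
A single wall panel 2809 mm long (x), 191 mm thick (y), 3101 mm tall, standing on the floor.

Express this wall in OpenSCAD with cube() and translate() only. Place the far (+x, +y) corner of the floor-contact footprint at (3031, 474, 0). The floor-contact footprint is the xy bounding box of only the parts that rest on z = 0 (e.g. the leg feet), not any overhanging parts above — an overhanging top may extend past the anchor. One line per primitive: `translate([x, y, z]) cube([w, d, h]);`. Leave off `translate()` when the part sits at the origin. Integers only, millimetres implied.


translate([222, 283, 0]) cube([2809, 191, 3101]);


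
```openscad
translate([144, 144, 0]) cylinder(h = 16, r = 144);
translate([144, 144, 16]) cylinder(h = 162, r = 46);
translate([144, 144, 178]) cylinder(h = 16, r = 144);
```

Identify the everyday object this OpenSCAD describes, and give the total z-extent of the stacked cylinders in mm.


A spool. The overall height is 194 mm.

Three coaxial cylinders, large–small–large — a spool. Two 16 mm flanges and a 162 mm core give 16 + 162 + 16 = 194 mm.


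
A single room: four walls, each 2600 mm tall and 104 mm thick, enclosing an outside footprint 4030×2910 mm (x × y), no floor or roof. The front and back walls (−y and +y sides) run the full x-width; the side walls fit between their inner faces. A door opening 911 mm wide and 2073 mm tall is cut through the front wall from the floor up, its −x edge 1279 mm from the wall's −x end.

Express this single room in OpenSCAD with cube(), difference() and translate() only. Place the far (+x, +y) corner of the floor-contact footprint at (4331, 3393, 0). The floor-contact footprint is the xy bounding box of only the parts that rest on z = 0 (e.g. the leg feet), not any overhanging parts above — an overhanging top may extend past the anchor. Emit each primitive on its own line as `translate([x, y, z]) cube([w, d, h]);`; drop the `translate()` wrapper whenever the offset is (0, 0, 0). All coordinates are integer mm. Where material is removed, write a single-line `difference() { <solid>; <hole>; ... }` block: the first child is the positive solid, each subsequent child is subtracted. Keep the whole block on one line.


difference() { translate([301, 483, 0]) cube([4030, 104, 2600]); translate([1580, 483, 0]) cube([911, 104, 2073]); }
translate([301, 3289, 0]) cube([4030, 104, 2600]);
translate([301, 587, 0]) cube([104, 2702, 2600]);
translate([4227, 587, 0]) cube([104, 2702, 2600]);


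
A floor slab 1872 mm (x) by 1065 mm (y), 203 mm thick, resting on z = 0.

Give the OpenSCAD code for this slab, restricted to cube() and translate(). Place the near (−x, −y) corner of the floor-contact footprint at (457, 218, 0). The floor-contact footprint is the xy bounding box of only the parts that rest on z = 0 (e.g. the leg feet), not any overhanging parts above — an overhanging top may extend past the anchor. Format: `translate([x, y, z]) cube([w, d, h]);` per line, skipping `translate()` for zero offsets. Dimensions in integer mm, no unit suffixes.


translate([457, 218, 0]) cube([1872, 1065, 203]);


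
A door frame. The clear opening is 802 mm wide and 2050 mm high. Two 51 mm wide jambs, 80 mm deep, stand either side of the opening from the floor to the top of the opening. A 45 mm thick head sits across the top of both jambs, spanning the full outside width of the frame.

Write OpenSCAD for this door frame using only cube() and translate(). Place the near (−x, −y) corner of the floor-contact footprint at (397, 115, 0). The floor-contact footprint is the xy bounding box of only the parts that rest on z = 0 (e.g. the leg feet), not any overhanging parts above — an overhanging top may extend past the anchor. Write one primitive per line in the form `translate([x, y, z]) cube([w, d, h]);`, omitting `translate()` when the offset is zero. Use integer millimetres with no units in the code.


translate([397, 115, 0]) cube([51, 80, 2050]);
translate([1250, 115, 0]) cube([51, 80, 2050]);
translate([397, 115, 2050]) cube([904, 80, 45]);


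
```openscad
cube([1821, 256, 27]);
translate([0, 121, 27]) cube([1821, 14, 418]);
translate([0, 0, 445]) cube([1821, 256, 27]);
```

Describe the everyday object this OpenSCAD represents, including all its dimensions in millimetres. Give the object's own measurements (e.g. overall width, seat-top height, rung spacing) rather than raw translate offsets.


An I-beam lying along x, 1821 mm long. Overall section height 472 mm. Two flanges 256 mm wide (y) and 27 mm thick, one on the floor and one at the top; a web 14 mm thick runs between them, centred on the flange width.


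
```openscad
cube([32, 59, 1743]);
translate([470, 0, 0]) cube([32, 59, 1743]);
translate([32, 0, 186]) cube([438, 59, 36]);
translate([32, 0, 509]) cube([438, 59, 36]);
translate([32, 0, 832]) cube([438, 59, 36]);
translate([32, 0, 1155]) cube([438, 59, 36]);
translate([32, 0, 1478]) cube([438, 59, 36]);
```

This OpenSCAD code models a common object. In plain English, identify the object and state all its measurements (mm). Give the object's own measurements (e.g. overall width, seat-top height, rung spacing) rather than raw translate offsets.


A straight ladder. Two 32×59 mm vertical rails, 1743 mm tall, stand 502 mm apart (outside-to-outside) with their front faces coplanar on the −y side. 5 rungs, each 59 mm deep and 36 mm tall, span between the inner faces of the rails, front faces flush with the rails. The lowest rung's underside is at z = 186 mm and rungs are spaced 323 mm apart (underside to underside).


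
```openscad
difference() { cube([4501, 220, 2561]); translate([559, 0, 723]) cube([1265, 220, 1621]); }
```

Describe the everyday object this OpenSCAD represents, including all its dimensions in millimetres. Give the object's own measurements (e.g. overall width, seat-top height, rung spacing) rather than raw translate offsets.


A wall 4501 mm long (x), 220 mm thick (y), 2561 mm tall, with a rectangular window opening cut through it. The opening is 1265 mm wide and 1621 mm tall; its sill is at z = 723 mm and its near (−x) edge is 559 mm from the wall's −x end. The opening passes through the full wall thickness.


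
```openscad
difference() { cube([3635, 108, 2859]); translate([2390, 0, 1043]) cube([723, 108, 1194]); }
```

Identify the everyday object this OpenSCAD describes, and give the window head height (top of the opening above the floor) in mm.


A wall with a window opening. The window head height is 2237 mm.

A wall with a rectangular opening subtracted — a window. Sill at z = 1043, opening 1194 mm tall, so the head is at 1043 + 1194 = 2237 mm.


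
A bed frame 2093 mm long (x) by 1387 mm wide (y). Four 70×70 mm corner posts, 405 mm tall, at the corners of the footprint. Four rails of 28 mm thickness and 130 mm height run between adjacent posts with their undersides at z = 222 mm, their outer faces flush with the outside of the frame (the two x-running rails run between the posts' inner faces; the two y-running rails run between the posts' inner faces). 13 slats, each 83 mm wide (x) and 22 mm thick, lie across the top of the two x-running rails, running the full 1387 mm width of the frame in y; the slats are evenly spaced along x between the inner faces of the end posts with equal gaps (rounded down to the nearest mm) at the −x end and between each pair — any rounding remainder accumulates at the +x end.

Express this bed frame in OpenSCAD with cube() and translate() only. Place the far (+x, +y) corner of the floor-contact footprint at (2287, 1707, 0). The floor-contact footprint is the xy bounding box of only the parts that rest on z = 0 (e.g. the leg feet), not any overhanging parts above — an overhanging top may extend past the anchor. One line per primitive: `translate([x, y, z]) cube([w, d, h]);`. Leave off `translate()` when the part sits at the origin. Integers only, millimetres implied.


// slat z = rail_z + rail_h = 222 + 130 = 352
// slat gap = ⌊(1953 − 13·83) / 14⌋ = 62
translate([194, 320, 0]) cube([70, 70, 405]);
translate([194, 1637, 0]) cube([70, 70, 405]);
translate([2217, 320, 0]) cube([70, 70, 405]);
translate([2217, 1637, 0]) cube([70, 70, 405]);
translate([264, 320, 222]) cube([1953, 28, 130]);
translate([264, 1679, 222]) cube([1953, 28, 130]);
translate([194, 390, 222]) cube([28, 1247, 130]);
translate([2259, 390, 222]) cube([28, 1247, 130]);
translate([326, 320, 352]) cube([83, 1387, 22]);
translate([471, 320, 352]) cube([83, 1387, 22]);
translate([616, 320, 352]) cube([83, 1387, 22]);
translate([761, 320, 352]) cube([83, 1387, 22]);
translate([906, 320, 352]) cube([83, 1387, 22]);
translate([1051, 320, 352]) cube([83, 1387, 22]);
translate([1196, 320, 352]) cube([83, 1387, 22]);
translate([1341, 320, 352]) cube([83, 1387, 22]);
translate([1486, 320, 352]) cube([83, 1387, 22]);
translate([1631, 320, 352]) cube([83, 1387, 22]);
translate([1776, 320, 352]) cube([83, 1387, 22]);
translate([1921, 320, 352]) cube([83, 1387, 22]);
translate([2066, 320, 352]) cube([83, 1387, 22]);


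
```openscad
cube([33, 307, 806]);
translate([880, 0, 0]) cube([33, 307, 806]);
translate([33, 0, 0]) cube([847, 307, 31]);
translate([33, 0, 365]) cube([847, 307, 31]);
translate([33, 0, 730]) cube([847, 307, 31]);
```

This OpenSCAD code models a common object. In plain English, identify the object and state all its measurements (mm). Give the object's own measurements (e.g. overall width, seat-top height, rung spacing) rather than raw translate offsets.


An open bookshelf. Two side panels, each 33 mm thick, 307 mm deep and 806 mm tall, stand 913 mm apart (outside-to-outside). Between them sit 3 shelves, each 31 mm thick and 307 mm deep, spanning the full gap between the sides. The bottom shelf rests on the floor (its underside at z = 0) and the clear gap between one shelf's top and the next shelf's underside is 334 mm.


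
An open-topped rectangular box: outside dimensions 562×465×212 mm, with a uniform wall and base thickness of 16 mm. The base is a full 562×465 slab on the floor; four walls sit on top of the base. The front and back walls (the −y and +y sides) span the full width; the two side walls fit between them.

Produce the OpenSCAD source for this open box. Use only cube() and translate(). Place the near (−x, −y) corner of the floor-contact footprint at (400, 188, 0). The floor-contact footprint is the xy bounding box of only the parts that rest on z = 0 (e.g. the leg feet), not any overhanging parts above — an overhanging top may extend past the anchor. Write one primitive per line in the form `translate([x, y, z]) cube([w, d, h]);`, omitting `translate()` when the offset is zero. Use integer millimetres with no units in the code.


translate([400, 188, 0]) cube([562, 465, 16]);
translate([400, 188, 16]) cube([562, 16, 196]);
translate([400, 637, 16]) cube([562, 16, 196]);
translate([400, 204, 16]) cube([16, 433, 196]);
translate([946, 204, 16]) cube([16, 433, 196]);


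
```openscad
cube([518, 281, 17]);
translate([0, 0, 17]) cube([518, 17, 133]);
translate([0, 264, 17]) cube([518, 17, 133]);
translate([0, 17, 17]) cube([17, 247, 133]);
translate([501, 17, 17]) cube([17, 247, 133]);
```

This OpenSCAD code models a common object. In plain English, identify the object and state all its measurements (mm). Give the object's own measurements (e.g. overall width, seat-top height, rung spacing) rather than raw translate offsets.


An open-topped rectangular box: outside dimensions 518×281×150 mm, with a uniform wall and base thickness of 17 mm. The base is a full 518×281 slab on the floor; four walls sit on top of the base. The front and back walls (the −y and +y sides) span the full width; the two side walls fit between them.


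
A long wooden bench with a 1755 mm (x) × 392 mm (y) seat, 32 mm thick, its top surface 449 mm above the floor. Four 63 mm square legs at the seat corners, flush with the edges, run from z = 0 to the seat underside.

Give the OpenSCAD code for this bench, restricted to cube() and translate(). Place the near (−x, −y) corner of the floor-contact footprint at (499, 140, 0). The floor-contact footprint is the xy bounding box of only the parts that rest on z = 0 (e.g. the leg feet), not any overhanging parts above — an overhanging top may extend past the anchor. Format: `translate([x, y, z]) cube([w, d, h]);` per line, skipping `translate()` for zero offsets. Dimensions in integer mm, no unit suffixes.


// leg_h = 449 − 32 = 417
translate([499, 140, 417]) cube([1755, 392, 32]);
translate([499, 140, 0]) cube([63, 63, 417]);
translate([499, 469, 0]) cube([63, 63, 417]);
translate([2191, 140, 0]) cube([63, 63, 417]);
translate([2191, 469, 0]) cube([63, 63, 417]);


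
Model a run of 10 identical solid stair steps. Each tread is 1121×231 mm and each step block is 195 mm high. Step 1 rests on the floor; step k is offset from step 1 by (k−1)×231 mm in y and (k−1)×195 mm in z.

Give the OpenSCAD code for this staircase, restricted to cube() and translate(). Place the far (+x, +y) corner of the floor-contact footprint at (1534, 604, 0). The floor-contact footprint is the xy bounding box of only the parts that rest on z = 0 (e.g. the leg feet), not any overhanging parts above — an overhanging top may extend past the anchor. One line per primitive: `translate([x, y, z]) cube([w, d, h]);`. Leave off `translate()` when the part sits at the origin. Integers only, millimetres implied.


translate([413, 373, 0]) cube([1121, 231, 195]);
translate([413, 604, 195]) cube([1121, 231, 195]);
translate([413, 835, 390]) cube([1121, 231, 195]);
translate([413, 1066, 585]) cube([1121, 231, 195]);
translate([413, 1297, 780]) cube([1121, 231, 195]);
translate([413, 1528, 975]) cube([1121, 231, 195]);
translate([413, 1759, 1170]) cube([1121, 231, 195]);
translate([413, 1990, 1365]) cube([1121, 231, 195]);
translate([413, 2221, 1560]) cube([1121, 231, 195]);
translate([413, 2452, 1755]) cube([1121, 231, 195]);


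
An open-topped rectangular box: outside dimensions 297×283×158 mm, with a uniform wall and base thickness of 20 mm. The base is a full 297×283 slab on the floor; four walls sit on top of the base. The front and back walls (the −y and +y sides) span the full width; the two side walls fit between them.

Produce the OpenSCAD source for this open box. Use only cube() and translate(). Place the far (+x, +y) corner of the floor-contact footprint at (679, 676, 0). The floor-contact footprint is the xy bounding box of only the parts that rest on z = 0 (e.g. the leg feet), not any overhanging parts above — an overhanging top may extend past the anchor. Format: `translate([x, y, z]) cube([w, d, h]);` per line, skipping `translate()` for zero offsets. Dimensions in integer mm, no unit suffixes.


translate([382, 393, 0]) cube([297, 283, 20]);
translate([382, 393, 20]) cube([297, 20, 138]);
translate([382, 656, 20]) cube([297, 20, 138]);
translate([382, 413, 20]) cube([20, 243, 138]);
translate([659, 413, 20]) cube([20, 243, 138]);


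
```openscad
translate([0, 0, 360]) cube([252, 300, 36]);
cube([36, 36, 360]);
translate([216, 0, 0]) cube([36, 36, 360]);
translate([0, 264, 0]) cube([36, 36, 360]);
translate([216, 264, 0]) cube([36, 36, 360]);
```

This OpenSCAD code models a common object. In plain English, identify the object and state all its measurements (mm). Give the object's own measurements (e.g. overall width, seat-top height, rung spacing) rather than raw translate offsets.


A simple wooden stool: a rectangular seat 252 mm (x) by 300 mm (y), 36 mm thick, top face at z = 396 mm, on four square legs, each 36×36 mm in cross-section. The legs rest on z = 0, each flush with a corner of the seat.


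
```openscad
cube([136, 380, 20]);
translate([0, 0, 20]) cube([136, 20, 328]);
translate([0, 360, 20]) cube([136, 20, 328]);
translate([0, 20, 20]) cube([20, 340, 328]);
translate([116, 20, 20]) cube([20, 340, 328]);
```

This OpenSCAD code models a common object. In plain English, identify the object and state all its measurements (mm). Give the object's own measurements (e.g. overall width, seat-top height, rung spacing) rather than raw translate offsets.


An open-topped rectangular box: outside dimensions 136×380×348 mm, with a uniform wall and base thickness of 20 mm. The base is a full 136×380 slab on the floor; four walls sit on top of the base. The front and back walls (the −y and +y sides) span the full width; the two side walls fit between them.


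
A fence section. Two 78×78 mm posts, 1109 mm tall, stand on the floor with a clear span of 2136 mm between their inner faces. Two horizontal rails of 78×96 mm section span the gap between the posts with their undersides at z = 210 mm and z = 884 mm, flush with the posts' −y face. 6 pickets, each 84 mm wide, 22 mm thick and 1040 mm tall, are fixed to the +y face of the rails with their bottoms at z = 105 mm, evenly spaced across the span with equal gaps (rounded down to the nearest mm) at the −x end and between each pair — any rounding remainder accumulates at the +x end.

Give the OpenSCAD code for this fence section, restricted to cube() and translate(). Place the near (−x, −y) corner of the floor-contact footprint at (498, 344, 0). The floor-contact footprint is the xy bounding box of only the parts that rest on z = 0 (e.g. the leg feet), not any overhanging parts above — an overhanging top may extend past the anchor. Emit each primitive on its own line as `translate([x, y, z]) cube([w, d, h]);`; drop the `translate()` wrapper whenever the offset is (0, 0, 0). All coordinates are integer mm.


translate([498, 344, 0]) cube([78, 78, 1109]);
translate([2712, 344, 0]) cube([78, 78, 1109]);
translate([576, 344, 210]) cube([2136, 78, 96]);
translate([576, 344, 884]) cube([2136, 78, 96]);
translate([809, 422, 105]) cube([84, 22, 1040]);
translate([1126, 422, 105]) cube([84, 22, 1040]);
translate([1443, 422, 105]) cube([84, 22, 1040]);
translate([1760, 422, 105]) cube([84, 22, 1040]);
translate([2077, 422, 105]) cube([84, 22, 1040]);
translate([2394, 422, 105]) cube([84, 22, 1040]);


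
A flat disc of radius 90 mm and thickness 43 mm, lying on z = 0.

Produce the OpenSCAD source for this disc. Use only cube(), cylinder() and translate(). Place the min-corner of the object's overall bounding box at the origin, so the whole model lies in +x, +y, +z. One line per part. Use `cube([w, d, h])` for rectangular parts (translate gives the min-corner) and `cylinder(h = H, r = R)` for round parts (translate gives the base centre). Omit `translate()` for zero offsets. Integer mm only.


translate([90, 90, 0]) cylinder(h = 43, r = 90);


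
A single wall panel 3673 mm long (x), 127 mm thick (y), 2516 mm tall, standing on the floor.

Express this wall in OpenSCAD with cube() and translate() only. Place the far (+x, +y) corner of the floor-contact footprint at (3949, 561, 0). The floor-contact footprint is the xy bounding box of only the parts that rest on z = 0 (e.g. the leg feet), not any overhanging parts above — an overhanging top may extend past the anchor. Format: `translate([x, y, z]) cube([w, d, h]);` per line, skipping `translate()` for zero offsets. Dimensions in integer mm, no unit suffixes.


translate([276, 434, 0]) cube([3673, 127, 2516]);


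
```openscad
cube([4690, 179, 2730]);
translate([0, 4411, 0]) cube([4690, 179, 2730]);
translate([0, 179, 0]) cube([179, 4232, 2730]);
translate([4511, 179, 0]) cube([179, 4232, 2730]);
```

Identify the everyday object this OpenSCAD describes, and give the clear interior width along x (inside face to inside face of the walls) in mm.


A house (or room) frame. The interior width is 4332 mm.

Four 2730 mm walls enclosing a rectangle with no floor or roof — a room or house frame. Outside width is 4690 mm and wall thickness is 179 mm, so the interior width is 4690 − 2 × 179 = 4332 mm.


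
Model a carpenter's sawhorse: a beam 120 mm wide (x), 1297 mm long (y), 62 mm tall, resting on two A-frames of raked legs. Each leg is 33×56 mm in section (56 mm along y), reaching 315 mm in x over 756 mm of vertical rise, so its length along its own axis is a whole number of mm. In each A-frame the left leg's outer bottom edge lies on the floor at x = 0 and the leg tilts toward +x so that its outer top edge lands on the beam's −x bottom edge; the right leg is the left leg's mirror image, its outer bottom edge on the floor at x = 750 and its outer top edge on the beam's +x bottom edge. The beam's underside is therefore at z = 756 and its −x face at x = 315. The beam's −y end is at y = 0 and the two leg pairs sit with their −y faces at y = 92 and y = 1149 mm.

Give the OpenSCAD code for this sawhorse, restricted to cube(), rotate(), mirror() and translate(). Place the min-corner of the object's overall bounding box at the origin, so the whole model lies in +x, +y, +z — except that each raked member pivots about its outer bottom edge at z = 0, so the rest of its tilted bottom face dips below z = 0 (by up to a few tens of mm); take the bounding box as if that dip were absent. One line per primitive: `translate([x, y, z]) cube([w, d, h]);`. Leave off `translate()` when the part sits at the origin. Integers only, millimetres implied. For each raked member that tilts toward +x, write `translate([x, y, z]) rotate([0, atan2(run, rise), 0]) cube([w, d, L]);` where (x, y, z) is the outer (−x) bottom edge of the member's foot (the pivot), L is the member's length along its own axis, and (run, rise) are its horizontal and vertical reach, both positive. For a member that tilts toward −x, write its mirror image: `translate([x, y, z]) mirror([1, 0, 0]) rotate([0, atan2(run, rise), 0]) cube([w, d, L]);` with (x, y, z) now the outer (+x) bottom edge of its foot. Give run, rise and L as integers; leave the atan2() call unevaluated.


// leg length = √(315² + 756²) = 819
// right-leg outer foot x = 2·315 + 120 = 750
// beam min-corner = (315, 0, 756)
translate([315, 0, 756]) cube([120, 1297, 62]);
translate([0, 92, 0]) rotate([0, atan2(315, 756), 0]) cube([33, 56, 819]);
translate([750, 92, 0]) mirror([1, 0, 0]) rotate([0, atan2(315, 756), 0]) cube([33, 56, 819]);
translate([0, 1149, 0]) rotate([0, atan2(315, 756), 0]) cube([33, 56, 819]);
translate([750, 1149, 0]) mirror([1, 0, 0]) rotate([0, atan2(315, 756), 0]) cube([33, 56, 819]);


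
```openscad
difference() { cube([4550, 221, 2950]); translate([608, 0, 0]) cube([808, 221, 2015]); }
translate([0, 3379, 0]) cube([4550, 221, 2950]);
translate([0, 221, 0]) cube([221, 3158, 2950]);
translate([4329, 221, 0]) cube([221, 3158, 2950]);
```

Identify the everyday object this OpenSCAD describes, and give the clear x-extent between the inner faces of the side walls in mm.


A single room. The interior width is 4108 mm.

Four walls enclosing a rectangle with a door in the front wall — a room. Outside width 4550 minus two 221 mm walls gives 4108 mm.


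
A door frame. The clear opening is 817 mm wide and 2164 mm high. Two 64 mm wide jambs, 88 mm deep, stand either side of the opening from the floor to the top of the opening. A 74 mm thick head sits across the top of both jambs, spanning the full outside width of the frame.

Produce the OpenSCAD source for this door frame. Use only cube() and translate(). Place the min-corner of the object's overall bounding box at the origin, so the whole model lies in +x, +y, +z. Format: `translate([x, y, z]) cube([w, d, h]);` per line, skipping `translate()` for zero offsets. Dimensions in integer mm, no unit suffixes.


cube([64, 88, 2164]);
translate([881, 0, 0]) cube([64, 88, 2164]);
translate([0, 0, 2164]) cube([945, 88, 74]);


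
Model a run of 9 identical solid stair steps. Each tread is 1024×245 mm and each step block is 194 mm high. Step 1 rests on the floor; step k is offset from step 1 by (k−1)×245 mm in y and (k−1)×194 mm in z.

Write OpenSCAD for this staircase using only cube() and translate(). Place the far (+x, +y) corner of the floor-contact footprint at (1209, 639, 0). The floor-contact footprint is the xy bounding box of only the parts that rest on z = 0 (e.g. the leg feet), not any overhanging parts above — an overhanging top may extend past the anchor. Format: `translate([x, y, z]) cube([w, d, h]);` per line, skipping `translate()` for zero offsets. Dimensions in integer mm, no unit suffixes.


translate([185, 394, 0]) cube([1024, 245, 194]);
translate([185, 639, 194]) cube([1024, 245, 194]);
translate([185, 884, 388]) cube([1024, 245, 194]);
translate([185, 1129, 582]) cube([1024, 245, 194]);
translate([185, 1374, 776]) cube([1024, 245, 194]);
translate([185, 1619, 970]) cube([1024, 245, 194]);
translate([185, 1864, 1164]) cube([1024, 245, 194]);
translate([185, 2109, 1358]) cube([1024, 245, 194]);
translate([185, 2354, 1552]) cube([1024, 245, 194]);


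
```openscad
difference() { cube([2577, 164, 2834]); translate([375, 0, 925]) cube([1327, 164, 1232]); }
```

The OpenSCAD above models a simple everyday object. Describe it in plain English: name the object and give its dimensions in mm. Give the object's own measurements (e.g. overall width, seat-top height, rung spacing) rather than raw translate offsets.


A wall 2577 mm long (x), 164 mm thick (y), 2834 mm tall, with a rectangular window opening cut through it. The opening is 1327 mm wide and 1232 mm tall; its sill is at z = 925 mm and its near (−x) edge is 375 mm from the wall's −x end. The opening passes through the full wall thickness.


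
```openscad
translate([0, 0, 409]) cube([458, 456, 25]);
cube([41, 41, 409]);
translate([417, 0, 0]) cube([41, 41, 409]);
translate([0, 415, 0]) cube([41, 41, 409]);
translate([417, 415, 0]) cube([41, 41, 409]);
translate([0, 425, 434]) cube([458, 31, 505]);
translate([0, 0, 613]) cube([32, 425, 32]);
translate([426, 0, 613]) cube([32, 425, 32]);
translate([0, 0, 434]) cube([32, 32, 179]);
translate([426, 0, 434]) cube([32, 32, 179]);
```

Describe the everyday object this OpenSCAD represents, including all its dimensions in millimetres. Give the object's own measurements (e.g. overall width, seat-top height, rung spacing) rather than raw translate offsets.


A chair. The seat is a 458×456×25 mm slab with its top at z = 434 mm, on four 41×41 mm corner legs (flush with the seat edges, standing on z = 0). A flat backrest 31 mm thick, 505 mm tall, spans the full seat width and rises from the seat top along its +y edge, rear face flush with the rear of the seat. Two armrests of 32×32 mm section run along each side from the seat's front edge to the front of the backrest, top faces 211 mm above the seat top and outer faces flush with the seat's x-edges; a 32×32 mm post under the front of each armrest stands on the seat at the front corner.


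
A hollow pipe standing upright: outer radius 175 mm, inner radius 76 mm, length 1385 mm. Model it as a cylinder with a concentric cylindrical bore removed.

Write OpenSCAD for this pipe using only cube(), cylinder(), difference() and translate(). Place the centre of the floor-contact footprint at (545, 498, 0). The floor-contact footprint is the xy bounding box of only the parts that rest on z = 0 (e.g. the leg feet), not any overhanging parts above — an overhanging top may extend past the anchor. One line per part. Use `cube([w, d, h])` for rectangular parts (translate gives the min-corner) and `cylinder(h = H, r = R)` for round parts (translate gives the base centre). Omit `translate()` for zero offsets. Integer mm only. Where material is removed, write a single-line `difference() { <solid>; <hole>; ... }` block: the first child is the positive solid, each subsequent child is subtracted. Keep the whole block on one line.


difference() { translate([545, 498, 0]) cylinder(h = 1385, r = 175); translate([545, 498, 0]) cylinder(h = 1385, r = 76); }
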